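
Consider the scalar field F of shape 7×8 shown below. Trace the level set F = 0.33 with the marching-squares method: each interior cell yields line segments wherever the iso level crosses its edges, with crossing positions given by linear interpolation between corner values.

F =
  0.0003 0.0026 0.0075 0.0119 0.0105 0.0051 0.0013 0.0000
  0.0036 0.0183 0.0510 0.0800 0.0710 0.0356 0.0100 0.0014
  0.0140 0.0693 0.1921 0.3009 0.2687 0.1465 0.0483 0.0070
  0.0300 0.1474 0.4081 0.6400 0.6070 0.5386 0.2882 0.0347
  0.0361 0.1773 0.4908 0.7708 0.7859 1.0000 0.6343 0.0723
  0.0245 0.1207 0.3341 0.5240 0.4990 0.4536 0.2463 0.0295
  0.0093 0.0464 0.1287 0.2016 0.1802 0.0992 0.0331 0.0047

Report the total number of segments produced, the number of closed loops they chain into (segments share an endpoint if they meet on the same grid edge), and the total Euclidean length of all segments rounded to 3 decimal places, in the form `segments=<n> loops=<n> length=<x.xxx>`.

segments=16 loops=1 length=13.327

cell (2,1): code 0100 → (2.638,2.000)–(3.000,1.700)
cell (2,2): code 1100 → (2.086,3.000)–(2.638,2.000)
cell (2,3): code 1100 → (2.181,4.000)–(2.086,3.000)
cell (2,4): code 1100 → (2.468,5.000)–(2.181,4.000)
cell (2,5): code 1000 → (3.000,5.833)–(2.468,5.000)
cell (3,1): code 0110 → (3.000,1.700)–(4.000,1.487)
cell (3,5): code 1101 → (3.121,6.000)–(3.000,5.833)
cell (3,6): code 1000 → (4.000,6.541)–(3.121,6.000)
cell (4,1): code 0110 → (4.000,1.487)–(5.000,1.981)
cell (4,5): code 1011 → (5.000,5.596)–(4.784,6.000)
cell (4,6): code 0001 → (4.784,6.000)–(4.000,6.541)
cell (5,1): code 0010 → (5.000,1.981)–(5.020,2.000)
cell (5,2): code 0011 → (5.020,2.000)–(5.602,3.000)
cell (5,3): code 0011 → (5.602,3.000)–(5.530,4.000)
cell (5,4): code 0011 → (5.530,4.000)–(5.349,5.000)
cell (5,5): code 0001 → (5.349,5.000)–(5.000,5.596)
total: 16 segments, chained into 1 closed loop(s), length Σ = 13.326799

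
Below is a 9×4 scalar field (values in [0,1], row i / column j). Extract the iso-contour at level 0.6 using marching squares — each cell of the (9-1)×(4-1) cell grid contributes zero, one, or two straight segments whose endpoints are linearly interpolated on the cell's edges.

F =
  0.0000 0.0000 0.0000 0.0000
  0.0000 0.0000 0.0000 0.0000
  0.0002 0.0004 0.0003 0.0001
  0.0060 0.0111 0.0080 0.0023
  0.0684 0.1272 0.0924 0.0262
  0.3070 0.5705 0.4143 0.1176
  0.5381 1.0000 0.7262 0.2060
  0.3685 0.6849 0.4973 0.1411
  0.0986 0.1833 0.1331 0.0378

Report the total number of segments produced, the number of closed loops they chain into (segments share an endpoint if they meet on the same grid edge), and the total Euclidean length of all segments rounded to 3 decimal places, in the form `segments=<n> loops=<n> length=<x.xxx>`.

cell (5,0): code 0100 → (5.069,1.000)–(6.000,0.134)
cell (5,1): code 1100 → (5.595,2.000)–(5.069,1.000)
cell (5,2): code 1000 → (6.000,2.243)–(5.595,2.000)
cell (6,0): code 0110 → (6.000,0.134)–(7.000,0.732)
cell (6,1): code 1011 → (7.000,1.453)–(6.551,2.000)
cell (6,2): code 0001 → (6.551,2.000)–(6.000,2.243)
cell (7,0): code 0010 → (7.000,0.732)–(7.169,1.000)
cell (7,1): code 0001 → (7.169,1.000)–(7.000,1.453)
total: 8 segments, chained into 1 closed loop(s), length Σ = 6.149295

segments=8 loops=1 length=6.149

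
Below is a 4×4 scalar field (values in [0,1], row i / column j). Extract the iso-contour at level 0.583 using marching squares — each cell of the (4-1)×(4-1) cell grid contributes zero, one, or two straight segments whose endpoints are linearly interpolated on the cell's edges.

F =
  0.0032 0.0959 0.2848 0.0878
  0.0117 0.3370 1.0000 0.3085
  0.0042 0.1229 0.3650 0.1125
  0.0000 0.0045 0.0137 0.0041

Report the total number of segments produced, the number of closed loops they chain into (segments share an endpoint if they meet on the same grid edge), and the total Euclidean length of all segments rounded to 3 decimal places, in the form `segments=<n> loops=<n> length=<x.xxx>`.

cell (0,1): code 0100 → (0.417,2.000)–(1.000,1.371)
cell (0,2): code 1000 → (1.000,2.603)–(0.417,2.000)
cell (1,1): code 0010 → (1.000,1.371)–(1.657,2.000)
cell (1,2): code 0001 → (1.657,2.000)–(1.000,2.603)
total: 4 segments, chained into 1 closed loop(s), length Σ = 3.497325

segments=4 loops=1 length=3.497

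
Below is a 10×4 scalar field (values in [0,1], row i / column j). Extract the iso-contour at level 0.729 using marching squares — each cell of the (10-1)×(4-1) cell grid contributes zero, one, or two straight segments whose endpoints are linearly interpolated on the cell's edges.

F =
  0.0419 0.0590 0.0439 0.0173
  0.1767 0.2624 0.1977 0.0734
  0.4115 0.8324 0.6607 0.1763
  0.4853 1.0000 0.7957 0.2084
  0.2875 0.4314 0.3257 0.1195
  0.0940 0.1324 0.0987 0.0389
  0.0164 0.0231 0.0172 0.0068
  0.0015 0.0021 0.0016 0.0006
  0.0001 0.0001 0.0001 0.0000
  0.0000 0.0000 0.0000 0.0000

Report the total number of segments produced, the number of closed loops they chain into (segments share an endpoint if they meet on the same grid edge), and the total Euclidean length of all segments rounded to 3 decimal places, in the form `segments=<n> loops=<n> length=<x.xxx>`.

segments=8 loops=1 length=5.070

cell (1,0): code 0100 → (1.819,1.000)–(2.000,0.754)
cell (1,1): code 1000 → (2.000,1.602)–(1.819,1.000)
cell (2,0): code 0110 → (2.000,0.754)–(3.000,0.473)
cell (2,1): code 1101 → (2.506,2.000)–(2.000,1.602)
cell (2,2): code 1000 → (3.000,2.114)–(2.506,2.000)
cell (3,0): code 0010 → (3.000,0.473)–(3.477,1.000)
cell (3,1): code 0011 → (3.477,1.000)–(3.142,2.000)
cell (3,2): code 0001 → (3.142,2.000)–(3.000,2.114)
total: 8 segments, chained into 1 closed loop(s), length Σ = 5.070039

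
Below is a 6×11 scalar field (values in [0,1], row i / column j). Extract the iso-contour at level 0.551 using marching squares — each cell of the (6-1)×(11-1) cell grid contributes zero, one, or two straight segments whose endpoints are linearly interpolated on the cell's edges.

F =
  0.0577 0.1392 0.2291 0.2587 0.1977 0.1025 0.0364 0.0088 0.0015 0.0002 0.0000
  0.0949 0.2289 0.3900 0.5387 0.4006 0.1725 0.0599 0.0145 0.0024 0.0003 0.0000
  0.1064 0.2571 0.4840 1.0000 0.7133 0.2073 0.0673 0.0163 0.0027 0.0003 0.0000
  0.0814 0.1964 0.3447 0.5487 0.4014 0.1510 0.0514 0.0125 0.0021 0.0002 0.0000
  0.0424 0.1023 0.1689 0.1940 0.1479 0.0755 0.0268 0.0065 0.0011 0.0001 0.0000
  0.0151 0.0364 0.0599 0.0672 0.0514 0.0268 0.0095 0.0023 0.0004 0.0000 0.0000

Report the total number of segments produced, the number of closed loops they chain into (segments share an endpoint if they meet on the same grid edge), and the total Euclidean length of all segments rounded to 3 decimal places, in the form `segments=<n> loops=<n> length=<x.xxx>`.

cell (1,2): code 0100 → (1.027,3.000)–(2.000,2.130)
cell (1,3): code 1100 → (1.481,4.000)–(1.027,3.000)
cell (1,4): code 1000 → (2.000,4.321)–(1.481,4.000)
cell (2,2): code 0010 → (2.000,2.130)–(2.995,3.000)
cell (2,3): code 0011 → (2.995,3.000)–(2.520,4.000)
cell (2,4): code 0001 → (2.520,4.000)–(2.000,4.321)
total: 6 segments, chained into 1 closed loop(s), length Σ = 6.053986

segments=6 loops=1 length=6.054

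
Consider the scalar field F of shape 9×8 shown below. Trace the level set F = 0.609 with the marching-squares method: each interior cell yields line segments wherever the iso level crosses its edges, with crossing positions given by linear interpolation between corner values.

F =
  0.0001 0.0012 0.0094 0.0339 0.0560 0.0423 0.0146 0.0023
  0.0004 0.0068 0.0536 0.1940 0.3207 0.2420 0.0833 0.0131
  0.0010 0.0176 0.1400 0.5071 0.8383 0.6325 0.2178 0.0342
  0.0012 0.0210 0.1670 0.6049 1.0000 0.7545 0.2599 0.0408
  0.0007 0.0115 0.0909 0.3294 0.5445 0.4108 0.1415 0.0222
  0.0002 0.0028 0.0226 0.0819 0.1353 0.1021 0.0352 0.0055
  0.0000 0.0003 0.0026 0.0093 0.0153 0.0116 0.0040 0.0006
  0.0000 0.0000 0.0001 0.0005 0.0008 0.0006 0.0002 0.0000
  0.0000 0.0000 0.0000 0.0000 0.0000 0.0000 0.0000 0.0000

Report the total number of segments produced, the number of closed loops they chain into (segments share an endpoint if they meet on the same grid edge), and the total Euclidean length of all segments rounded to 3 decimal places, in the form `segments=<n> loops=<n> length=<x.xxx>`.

cell (1,3): code 0100 → (1.557,4.000)–(2.000,3.308)
cell (1,4): code 1100 → (1.940,5.000)–(1.557,4.000)
cell (1,5): code 1000 → (2.000,5.057)–(1.940,5.000)
cell (2,3): code 0110 → (2.000,3.308)–(3.000,3.010)
cell (2,5): code 1001 → (3.000,5.294)–(2.000,5.057)
cell (3,3): code 0010 → (3.000,3.010)–(3.858,4.000)
cell (3,4): code 0011 → (3.858,4.000)–(3.423,5.000)
cell (3,5): code 0001 → (3.423,5.000)–(3.000,5.294)
total: 8 segments, chained into 1 closed loop(s), length Σ = 6.962534

segments=8 loops=1 length=6.963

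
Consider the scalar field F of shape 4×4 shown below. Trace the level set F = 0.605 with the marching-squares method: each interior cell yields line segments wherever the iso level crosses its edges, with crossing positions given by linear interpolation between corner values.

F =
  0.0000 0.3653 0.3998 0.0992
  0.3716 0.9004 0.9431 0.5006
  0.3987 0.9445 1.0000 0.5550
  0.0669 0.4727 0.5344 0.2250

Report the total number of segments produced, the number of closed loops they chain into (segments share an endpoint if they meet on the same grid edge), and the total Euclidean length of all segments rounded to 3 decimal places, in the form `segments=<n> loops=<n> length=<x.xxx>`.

segments=8 loops=1 length=7.970

cell (0,0): code 0100 → (0.448,1.000)–(1.000,0.441)
cell (0,1): code 1100 → (0.378,2.000)–(0.448,1.000)
cell (0,2): code 1000 → (1.000,2.764)–(0.378,2.000)
cell (1,0): code 0110 → (1.000,0.441)–(2.000,0.378)
cell (1,2): code 1001 → (2.000,2.888)–(1.000,2.764)
cell (2,0): code 0010 → (2.000,0.378)–(2.720,1.000)
cell (2,1): code 0011 → (2.720,1.000)–(2.848,2.000)
cell (2,2): code 0001 → (2.848,2.000)–(2.000,2.888)
total: 8 segments, chained into 1 closed loop(s), length Σ = 7.970163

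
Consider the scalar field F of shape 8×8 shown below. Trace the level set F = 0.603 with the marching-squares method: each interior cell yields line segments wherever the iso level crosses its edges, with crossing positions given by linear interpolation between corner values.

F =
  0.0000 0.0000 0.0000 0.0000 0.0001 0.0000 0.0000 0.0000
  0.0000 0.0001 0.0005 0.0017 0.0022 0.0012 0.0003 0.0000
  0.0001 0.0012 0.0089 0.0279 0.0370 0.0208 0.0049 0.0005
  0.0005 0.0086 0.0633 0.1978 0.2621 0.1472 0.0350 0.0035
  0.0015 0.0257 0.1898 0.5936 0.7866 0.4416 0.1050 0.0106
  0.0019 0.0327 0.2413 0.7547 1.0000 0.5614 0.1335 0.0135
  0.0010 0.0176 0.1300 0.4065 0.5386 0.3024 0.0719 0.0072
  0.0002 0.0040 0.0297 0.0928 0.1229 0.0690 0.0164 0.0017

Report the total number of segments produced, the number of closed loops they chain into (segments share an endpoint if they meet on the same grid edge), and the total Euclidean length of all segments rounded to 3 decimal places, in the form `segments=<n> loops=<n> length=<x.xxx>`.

segments=8 loops=1 length=6.643

cell (3,3): code 0100 → (3.650,4.000)–(4.000,3.049)
cell (3,4): code 1000 → (4.000,4.532)–(3.650,4.000)
cell (4,2): code 0100 → (4.058,3.000)–(5.000,2.705)
cell (4,3): code 1110 → (4.000,3.049)–(4.058,3.000)
cell (4,4): code 1001 → (5.000,4.905)–(4.000,4.532)
cell (5,2): code 0010 → (5.000,2.705)–(5.436,3.000)
cell (5,3): code 0011 → (5.436,3.000)–(5.860,4.000)
cell (5,4): code 0001 → (5.860,4.000)–(5.000,4.905)
total: 8 segments, chained into 1 closed loop(s), length Σ = 6.642595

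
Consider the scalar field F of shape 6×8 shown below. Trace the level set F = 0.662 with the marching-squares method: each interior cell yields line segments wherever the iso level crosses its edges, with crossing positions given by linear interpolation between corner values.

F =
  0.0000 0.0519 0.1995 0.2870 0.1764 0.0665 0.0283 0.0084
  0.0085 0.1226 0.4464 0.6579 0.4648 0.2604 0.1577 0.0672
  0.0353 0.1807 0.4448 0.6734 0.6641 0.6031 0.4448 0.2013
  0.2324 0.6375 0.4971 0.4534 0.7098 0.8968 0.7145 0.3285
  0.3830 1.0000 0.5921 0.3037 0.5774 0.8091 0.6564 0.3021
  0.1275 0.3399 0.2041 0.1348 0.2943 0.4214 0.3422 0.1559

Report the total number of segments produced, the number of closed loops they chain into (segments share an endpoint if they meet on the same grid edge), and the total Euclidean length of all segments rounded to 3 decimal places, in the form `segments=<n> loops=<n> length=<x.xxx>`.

segments=18 loops=2 length=13.709

cell (1,2): code 0100 → (1.265,3.000)–(2.000,2.950)
cell (1,3): code 1100 → (1.989,4.000)–(1.265,3.000)
cell (1,4): code 1000 → (2.000,4.034)–(1.989,4.000)
cell (2,2): code 0010 → (2.000,2.950)–(2.052,3.000)
cell (2,3): code 0111 → (2.052,3.000)–(3.000,3.814)
cell (2,4): code 1101 → (2.201,5.000)–(2.000,4.034)
cell (2,5): code 1100 → (2.805,6.000)–(2.201,5.000)
cell (2,6): code 1000 → (3.000,6.136)–(2.805,6.000)
cell (3,0): code 0100 → (3.068,1.000)–(4.000,0.452)
cell (3,1): code 1000 → (4.000,1.829)–(3.068,1.000)
cell (3,3): code 0010 → (3.000,3.814)–(3.361,4.000)
cell (3,4): code 0111 → (3.361,4.000)–(4.000,4.365)
cell (3,5): code 1011 → (4.000,5.963)–(3.904,6.000)
cell (3,6): code 0001 → (3.904,6.000)–(3.000,6.136)
cell (4,0): code 0010 → (4.000,0.452)–(4.512,1.000)
cell (4,1): code 0001 → (4.512,1.000)–(4.000,1.829)
cell (4,4): code 0010 → (4.000,4.365)–(4.379,5.000)
cell (4,5): code 0001 → (4.379,5.000)–(4.000,5.963)
total: 18 segments, chained into 2 closed loop(s), length Σ = 13.708829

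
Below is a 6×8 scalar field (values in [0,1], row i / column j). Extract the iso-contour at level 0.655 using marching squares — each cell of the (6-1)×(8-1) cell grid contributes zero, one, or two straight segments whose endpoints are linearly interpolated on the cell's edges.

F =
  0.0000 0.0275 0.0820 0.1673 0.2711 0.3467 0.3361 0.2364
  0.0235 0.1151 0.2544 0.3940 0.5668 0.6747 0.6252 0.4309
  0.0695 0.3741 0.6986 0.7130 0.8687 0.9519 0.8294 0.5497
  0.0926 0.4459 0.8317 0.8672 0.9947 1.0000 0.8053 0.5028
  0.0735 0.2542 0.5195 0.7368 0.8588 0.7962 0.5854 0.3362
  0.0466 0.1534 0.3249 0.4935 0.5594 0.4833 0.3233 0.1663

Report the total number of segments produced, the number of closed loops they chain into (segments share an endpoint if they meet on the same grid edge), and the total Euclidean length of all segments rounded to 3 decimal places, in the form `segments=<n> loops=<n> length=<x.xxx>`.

segments=18 loops=1 length=13.685

cell (0,4): code 0100 → (0.940,5.000)–(1.000,4.817)
cell (0,5): code 1000 → (1.000,5.398)–(0.940,5.000)
cell (1,1): code 0100 → (1.902,2.000)–(2.000,1.866)
cell (1,2): code 1100 → (1.818,3.000)–(1.902,2.000)
cell (1,3): code 1100 → (1.292,4.000)–(1.818,3.000)
cell (1,4): code 1110 → (1.000,4.817)–(1.292,4.000)
cell (1,5): code 1101 → (1.146,6.000)–(1.000,5.398)
cell (1,6): code 1000 → (2.000,6.624)–(1.146,6.000)
cell (2,1): code 0110 → (2.000,1.866)–(3.000,1.542)
cell (2,6): code 1001 → (3.000,6.497)–(2.000,6.624)
cell (3,1): code 0010 → (3.000,1.542)–(3.566,2.000)
cell (3,2): code 0111 → (3.566,2.000)–(4.000,2.624)
cell (3,5): code 1011 → (4.000,5.670)–(3.683,6.000)
cell (3,6): code 0001 → (3.683,6.000)–(3.000,6.497)
cell (4,2): code 0010 → (4.000,2.624)–(4.336,3.000)
cell (4,3): code 0011 → (4.336,3.000)–(4.681,4.000)
cell (4,4): code 0011 → (4.681,4.000)–(4.451,5.000)
cell (4,5): code 0001 → (4.451,5.000)–(4.000,5.670)
total: 18 segments, chained into 1 closed loop(s), length Σ = 13.684755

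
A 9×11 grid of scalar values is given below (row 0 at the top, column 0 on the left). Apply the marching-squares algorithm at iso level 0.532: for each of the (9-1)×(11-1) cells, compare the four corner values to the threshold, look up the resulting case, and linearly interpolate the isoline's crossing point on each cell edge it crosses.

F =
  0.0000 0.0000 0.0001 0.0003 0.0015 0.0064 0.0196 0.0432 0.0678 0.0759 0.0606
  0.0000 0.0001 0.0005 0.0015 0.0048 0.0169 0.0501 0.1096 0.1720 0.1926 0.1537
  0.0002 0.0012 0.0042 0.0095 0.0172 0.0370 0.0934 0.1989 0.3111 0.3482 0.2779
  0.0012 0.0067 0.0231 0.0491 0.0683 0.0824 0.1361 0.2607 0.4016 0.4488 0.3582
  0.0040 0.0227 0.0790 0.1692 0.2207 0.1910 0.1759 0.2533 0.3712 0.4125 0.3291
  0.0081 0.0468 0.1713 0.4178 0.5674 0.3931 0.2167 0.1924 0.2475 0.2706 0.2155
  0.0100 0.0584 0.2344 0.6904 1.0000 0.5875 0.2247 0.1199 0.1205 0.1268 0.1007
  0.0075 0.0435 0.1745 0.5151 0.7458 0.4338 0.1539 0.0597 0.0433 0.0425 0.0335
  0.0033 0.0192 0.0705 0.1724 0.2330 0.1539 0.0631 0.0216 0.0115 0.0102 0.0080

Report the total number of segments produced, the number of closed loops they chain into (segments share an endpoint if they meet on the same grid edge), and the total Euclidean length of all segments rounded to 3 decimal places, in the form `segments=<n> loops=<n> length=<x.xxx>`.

segments=12 loops=1 length=7.439

cell (4,3): code 0100 → (4.898,4.000)–(5.000,3.763)
cell (4,4): code 1000 → (5.000,4.203)–(4.898,4.000)
cell (5,2): code 0100 → (5.419,3.000)–(6.000,2.653)
cell (5,3): code 1110 → (5.000,3.763)–(5.419,3.000)
cell (5,4): code 1101 → (5.715,5.000)–(5.000,4.203)
cell (5,5): code 1000 → (6.000,5.153)–(5.715,5.000)
cell (6,2): code 0010 → (6.000,2.653)–(6.904,3.000)
cell (6,3): code 0111 → (6.904,3.000)–(7.000,3.073)
cell (6,4): code 1011 → (7.000,4.685)–(6.361,5.000)
cell (6,5): code 0001 → (6.361,5.000)–(6.000,5.153)
cell (7,3): code 0010 → (7.000,3.073)–(7.417,4.000)
cell (7,4): code 0001 → (7.417,4.000)–(7.000,4.685)
total: 12 segments, chained into 1 closed loop(s), length Σ = 7.438867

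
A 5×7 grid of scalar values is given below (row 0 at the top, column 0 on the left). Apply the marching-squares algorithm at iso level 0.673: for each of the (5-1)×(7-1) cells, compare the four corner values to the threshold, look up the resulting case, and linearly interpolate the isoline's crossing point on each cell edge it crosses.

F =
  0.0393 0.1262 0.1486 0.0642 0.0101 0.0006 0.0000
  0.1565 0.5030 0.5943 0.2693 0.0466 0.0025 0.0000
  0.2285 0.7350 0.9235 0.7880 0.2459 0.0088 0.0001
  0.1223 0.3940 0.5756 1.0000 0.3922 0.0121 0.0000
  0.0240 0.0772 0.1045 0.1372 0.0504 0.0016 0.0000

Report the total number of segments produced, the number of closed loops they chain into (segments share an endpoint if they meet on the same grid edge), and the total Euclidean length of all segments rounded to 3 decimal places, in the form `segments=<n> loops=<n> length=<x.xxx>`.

segments=10 loops=1 length=7.137

cell (1,0): code 0100 → (1.733,1.000)–(2.000,0.878)
cell (1,1): code 1100 → (1.239,2.000)–(1.733,1.000)
cell (1,2): code 1100 → (1.778,3.000)–(1.239,2.000)
cell (1,3): code 1000 → (2.000,3.212)–(1.778,3.000)
cell (2,0): code 0010 → (2.000,0.878)–(2.182,1.000)
cell (2,1): code 0011 → (2.182,1.000)–(2.720,2.000)
cell (2,2): code 0111 → (2.720,2.000)–(3.000,2.230)
cell (2,3): code 1001 → (3.000,3.538)–(2.000,3.212)
cell (3,2): code 0010 → (3.000,2.230)–(3.379,3.000)
cell (3,3): code 0001 → (3.379,3.000)–(3.000,3.538)
total: 10 segments, chained into 1 closed loop(s), length Σ = 7.137492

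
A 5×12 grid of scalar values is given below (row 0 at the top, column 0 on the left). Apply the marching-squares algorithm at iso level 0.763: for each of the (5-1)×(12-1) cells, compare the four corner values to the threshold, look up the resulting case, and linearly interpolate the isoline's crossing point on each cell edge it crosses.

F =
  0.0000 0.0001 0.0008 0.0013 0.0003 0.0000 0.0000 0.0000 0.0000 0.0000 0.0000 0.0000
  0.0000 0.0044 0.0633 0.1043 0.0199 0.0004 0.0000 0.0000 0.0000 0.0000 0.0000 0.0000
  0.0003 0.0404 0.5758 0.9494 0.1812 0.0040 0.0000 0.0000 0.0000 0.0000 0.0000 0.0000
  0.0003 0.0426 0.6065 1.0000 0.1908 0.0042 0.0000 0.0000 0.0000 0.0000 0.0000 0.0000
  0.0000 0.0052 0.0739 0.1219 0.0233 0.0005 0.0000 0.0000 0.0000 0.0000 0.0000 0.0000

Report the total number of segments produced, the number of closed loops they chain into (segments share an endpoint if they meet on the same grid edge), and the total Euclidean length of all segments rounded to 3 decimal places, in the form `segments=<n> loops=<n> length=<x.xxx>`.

cell (1,2): code 0100 → (1.779,3.000)–(2.000,2.501)
cell (1,3): code 1000 → (2.000,3.243)–(1.779,3.000)
cell (2,2): code 0110 → (2.000,2.501)–(3.000,2.398)
cell (2,3): code 1001 → (3.000,3.293)–(2.000,3.243)
cell (3,2): code 0010 → (3.000,2.398)–(3.270,3.000)
cell (3,3): code 0001 → (3.270,3.000)–(3.000,3.293)
total: 6 segments, chained into 1 closed loop(s), length Σ = 3.938285

segments=6 loops=1 length=3.938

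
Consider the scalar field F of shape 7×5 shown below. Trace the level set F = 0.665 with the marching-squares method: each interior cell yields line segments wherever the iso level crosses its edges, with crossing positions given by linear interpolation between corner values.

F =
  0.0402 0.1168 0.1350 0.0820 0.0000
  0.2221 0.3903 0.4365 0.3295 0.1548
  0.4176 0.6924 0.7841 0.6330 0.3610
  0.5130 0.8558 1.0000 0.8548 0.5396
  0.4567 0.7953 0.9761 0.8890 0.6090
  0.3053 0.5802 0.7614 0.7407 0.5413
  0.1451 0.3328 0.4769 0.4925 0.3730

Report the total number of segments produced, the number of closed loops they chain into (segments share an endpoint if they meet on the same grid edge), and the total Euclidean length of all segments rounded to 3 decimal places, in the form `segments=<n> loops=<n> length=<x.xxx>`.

segments=14 loops=1 length=10.994

cell (1,0): code 0100 → (1.909,1.000)–(2.000,0.900)
cell (1,1): code 1100 → (1.657,2.000)–(1.909,1.000)
cell (1,2): code 1000 → (2.000,2.788)–(1.657,2.000)
cell (2,0): code 0110 → (2.000,0.900)–(3.000,0.443)
cell (2,2): code 1101 → (2.144,3.000)–(2.000,2.788)
cell (2,3): code 1000 → (3.000,3.602)–(2.144,3.000)
cell (3,0): code 0110 → (3.000,0.443)–(4.000,0.615)
cell (3,3): code 1001 → (4.000,3.800)–(3.000,3.602)
cell (4,0): code 0010 → (4.000,0.615)–(4.606,1.000)
cell (4,1): code 0111 → (4.606,1.000)–(5.000,1.468)
cell (4,3): code 1001 → (5.000,3.380)–(4.000,3.800)
cell (5,1): code 0010 → (5.000,1.468)–(5.339,2.000)
cell (5,2): code 0011 → (5.339,2.000)–(5.305,3.000)
cell (5,3): code 0001 → (5.305,3.000)–(5.000,3.380)
total: 14 segments, chained into 1 closed loop(s), length Σ = 10.994208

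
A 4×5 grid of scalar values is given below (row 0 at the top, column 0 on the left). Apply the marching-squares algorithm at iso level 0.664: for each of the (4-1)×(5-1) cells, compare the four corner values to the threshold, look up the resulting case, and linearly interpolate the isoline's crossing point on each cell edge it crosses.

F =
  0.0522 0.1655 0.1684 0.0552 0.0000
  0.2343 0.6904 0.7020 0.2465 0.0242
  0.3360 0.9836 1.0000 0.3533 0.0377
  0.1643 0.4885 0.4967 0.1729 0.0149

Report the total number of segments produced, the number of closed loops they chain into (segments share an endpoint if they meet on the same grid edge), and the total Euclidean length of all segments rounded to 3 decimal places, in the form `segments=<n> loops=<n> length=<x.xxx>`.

segments=8 loops=1 length=6.027

cell (0,0): code 0100 → (0.950,1.000)–(1.000,0.942)
cell (0,1): code 1100 → (0.929,2.000)–(0.950,1.000)
cell (0,2): code 1000 → (1.000,2.083)–(0.929,2.000)
cell (1,0): code 0110 → (1.000,0.942)–(2.000,0.506)
cell (1,2): code 1001 → (2.000,2.520)–(1.000,2.083)
cell (2,0): code 0010 → (2.000,0.506)–(2.646,1.000)
cell (2,1): code 0011 → (2.646,1.000)–(2.668,2.000)
cell (2,2): code 0001 → (2.668,2.000)–(2.000,2.520)
total: 8 segments, chained into 1 closed loop(s), length Σ = 6.027078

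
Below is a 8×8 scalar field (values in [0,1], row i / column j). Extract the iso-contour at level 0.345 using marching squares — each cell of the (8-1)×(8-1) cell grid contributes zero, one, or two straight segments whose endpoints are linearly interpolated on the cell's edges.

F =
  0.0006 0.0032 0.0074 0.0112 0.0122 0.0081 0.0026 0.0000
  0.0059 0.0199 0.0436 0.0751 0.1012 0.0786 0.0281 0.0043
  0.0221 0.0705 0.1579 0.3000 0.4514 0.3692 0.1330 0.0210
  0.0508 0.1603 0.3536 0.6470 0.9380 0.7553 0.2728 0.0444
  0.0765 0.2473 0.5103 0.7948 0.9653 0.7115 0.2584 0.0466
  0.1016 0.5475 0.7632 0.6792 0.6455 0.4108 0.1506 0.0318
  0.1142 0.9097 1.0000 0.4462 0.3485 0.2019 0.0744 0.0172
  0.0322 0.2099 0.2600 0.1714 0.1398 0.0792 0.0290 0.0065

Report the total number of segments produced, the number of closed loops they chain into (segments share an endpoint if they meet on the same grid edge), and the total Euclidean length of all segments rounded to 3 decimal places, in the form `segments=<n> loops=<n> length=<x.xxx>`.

cell (1,3): code 0100 → (1.696,4.000)–(2.000,3.297)
cell (1,4): code 1100 → (1.917,5.000)–(1.696,4.000)
cell (1,5): code 1000 → (2.000,5.102)–(1.917,5.000)
cell (2,1): code 0100 → (2.956,2.000)–(3.000,1.956)
cell (2,2): code 1100 → (2.130,3.000)–(2.956,2.000)
cell (2,3): code 1110 → (2.000,3.297)–(2.130,3.000)
cell (2,5): code 1001 → (3.000,5.850)–(2.000,5.102)
cell (3,1): code 0110 → (3.000,1.956)–(4.000,1.371)
cell (3,5): code 1001 → (4.000,5.809)–(3.000,5.850)
cell (4,0): code 0100 → (4.325,1.000)–(5.000,0.546)
cell (4,1): code 1110 → (4.000,1.371)–(4.325,1.000)
cell (4,5): code 1001 → (5.000,5.253)–(4.000,5.809)
cell (5,0): code 0110 → (5.000,0.546)–(6.000,0.290)
cell (5,4): code 1011 → (6.000,4.024)–(5.315,5.000)
cell (5,5): code 0001 → (5.315,5.000)–(5.000,5.253)
cell (6,0): code 0010 → (6.000,0.290)–(6.807,1.000)
cell (6,1): code 0011 → (6.807,1.000)–(6.885,2.000)
cell (6,2): code 0011 → (6.885,2.000)–(6.368,3.000)
cell (6,3): code 0011 → (6.368,3.000)–(6.017,4.000)
cell (6,4): code 0001 → (6.017,4.000)–(6.000,4.024)
total: 20 segments, chained into 1 closed loop(s), length Σ = 16.385919

segments=20 loops=1 length=16.386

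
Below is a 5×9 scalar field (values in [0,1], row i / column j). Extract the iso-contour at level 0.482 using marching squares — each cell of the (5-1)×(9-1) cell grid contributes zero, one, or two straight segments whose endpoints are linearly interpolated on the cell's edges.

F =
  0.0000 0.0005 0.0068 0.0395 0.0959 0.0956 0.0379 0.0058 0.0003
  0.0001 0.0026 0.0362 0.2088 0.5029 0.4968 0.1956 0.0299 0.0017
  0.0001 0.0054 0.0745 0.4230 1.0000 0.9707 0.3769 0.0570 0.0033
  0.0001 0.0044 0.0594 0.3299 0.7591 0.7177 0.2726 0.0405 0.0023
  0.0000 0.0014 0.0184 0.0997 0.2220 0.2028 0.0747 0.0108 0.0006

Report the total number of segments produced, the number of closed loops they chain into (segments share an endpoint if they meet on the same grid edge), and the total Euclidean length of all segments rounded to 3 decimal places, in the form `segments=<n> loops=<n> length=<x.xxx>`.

segments=10 loops=1 length=8.313

cell (0,3): code 0100 → (0.949,4.000)–(1.000,3.929)
cell (0,4): code 1100 → (0.963,5.000)–(0.949,4.000)
cell (0,5): code 1000 → (1.000,5.049)–(0.963,5.000)
cell (1,3): code 0110 → (1.000,3.929)–(2.000,3.102)
cell (1,5): code 1001 → (2.000,5.823)–(1.000,5.049)
cell (2,3): code 0110 → (2.000,3.102)–(3.000,3.354)
cell (2,5): code 1001 → (3.000,5.530)–(2.000,5.823)
cell (3,3): code 0010 → (3.000,3.354)–(3.516,4.000)
cell (3,4): code 0011 → (3.516,4.000)–(3.458,5.000)
cell (3,5): code 0001 → (3.458,5.000)–(3.000,5.530)
total: 10 segments, chained into 1 closed loop(s), length Σ = 8.312711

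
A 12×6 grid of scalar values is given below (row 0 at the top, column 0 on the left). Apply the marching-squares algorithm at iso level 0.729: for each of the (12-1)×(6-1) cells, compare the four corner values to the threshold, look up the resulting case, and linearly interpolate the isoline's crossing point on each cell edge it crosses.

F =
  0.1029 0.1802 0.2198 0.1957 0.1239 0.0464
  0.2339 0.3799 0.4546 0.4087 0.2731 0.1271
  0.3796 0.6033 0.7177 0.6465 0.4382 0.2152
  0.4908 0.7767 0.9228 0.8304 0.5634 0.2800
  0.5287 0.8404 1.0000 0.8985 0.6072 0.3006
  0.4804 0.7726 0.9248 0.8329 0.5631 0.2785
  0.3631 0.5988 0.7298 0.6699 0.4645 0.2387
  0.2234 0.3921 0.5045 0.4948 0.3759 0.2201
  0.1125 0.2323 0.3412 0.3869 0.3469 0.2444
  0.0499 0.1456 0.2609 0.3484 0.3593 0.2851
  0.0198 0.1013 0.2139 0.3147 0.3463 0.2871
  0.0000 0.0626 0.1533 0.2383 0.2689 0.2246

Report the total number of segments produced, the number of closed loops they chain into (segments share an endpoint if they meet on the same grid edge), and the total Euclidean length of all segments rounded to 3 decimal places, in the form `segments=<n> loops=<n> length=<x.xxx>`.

cell (2,0): code 0100 → (2.725,1.000)–(3.000,0.833)
cell (2,1): code 1100 → (2.055,2.000)–(2.725,1.000)
cell (2,2): code 1100 → (2.449,3.000)–(2.055,2.000)
cell (2,3): code 1000 → (3.000,3.380)–(2.449,3.000)
cell (3,0): code 0110 → (3.000,0.833)–(4.000,0.643)
cell (3,3): code 1001 → (4.000,3.582)–(3.000,3.380)
cell (4,0): code 0110 → (4.000,0.643)–(5.000,0.851)
cell (4,3): code 1001 → (5.000,3.385)–(4.000,3.582)
cell (5,0): code 0010 → (5.000,0.851)–(5.251,1.000)
cell (5,1): code 0111 → (5.251,1.000)–(6.000,1.994)
cell (5,2): code 1011 → (6.000,2.013)–(5.637,3.000)
cell (5,3): code 0001 → (5.637,3.000)–(5.000,3.385)
cell (6,1): code 0010 → (6.000,1.994)–(6.004,2.000)
cell (6,2): code 0001 → (6.004,2.000)–(6.000,2.013)
total: 14 segments, chained into 1 closed loop(s), length Σ = 10.701565

segments=14 loops=1 length=10.702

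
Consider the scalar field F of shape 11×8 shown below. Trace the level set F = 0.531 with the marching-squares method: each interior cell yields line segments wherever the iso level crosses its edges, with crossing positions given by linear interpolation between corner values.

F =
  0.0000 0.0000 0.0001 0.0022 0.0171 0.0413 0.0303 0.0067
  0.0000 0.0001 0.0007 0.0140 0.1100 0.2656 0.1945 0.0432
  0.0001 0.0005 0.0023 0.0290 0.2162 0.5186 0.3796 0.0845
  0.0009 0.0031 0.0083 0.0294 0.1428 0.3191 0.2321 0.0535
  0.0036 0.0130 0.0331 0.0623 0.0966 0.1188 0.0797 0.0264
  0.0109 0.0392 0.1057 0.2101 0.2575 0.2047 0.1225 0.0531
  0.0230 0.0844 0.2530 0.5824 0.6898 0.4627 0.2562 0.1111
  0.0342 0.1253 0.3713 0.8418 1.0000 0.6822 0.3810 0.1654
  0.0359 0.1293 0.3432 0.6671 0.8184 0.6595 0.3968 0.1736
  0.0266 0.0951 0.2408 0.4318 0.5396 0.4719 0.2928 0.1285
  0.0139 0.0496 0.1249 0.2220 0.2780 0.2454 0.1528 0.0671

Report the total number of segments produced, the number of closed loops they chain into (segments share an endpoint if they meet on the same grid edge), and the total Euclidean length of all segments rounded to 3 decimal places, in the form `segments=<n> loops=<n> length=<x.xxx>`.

cell (5,2): code 0100 → (5.862,3.000)–(6.000,2.844)
cell (5,3): code 1100 → (5.633,4.000)–(5.862,3.000)
cell (5,4): code 1000 → (6.000,4.699)–(5.633,4.000)
cell (6,2): code 0110 → (6.000,2.844)–(7.000,2.339)
cell (6,4): code 1101 → (6.311,5.000)–(6.000,4.699)
cell (6,5): code 1000 → (7.000,5.502)–(6.311,5.000)
cell (7,2): code 0110 → (7.000,2.339)–(8.000,2.580)
cell (7,5): code 1001 → (8.000,5.489)–(7.000,5.502)
cell (8,2): code 0010 → (8.000,2.580)–(8.578,3.000)
cell (8,3): code 0111 → (8.578,3.000)–(9.000,3.920)
cell (8,4): code 1011 → (9.000,4.127)–(8.685,5.000)
cell (8,5): code 0001 → (8.685,5.000)–(8.000,5.489)
cell (9,3): code 0010 → (9.000,3.920)–(9.033,4.000)
cell (9,4): code 0001 → (9.033,4.000)–(9.000,4.127)
total: 14 segments, chained into 1 closed loop(s), length Σ = 10.172290

segments=14 loops=1 length=10.172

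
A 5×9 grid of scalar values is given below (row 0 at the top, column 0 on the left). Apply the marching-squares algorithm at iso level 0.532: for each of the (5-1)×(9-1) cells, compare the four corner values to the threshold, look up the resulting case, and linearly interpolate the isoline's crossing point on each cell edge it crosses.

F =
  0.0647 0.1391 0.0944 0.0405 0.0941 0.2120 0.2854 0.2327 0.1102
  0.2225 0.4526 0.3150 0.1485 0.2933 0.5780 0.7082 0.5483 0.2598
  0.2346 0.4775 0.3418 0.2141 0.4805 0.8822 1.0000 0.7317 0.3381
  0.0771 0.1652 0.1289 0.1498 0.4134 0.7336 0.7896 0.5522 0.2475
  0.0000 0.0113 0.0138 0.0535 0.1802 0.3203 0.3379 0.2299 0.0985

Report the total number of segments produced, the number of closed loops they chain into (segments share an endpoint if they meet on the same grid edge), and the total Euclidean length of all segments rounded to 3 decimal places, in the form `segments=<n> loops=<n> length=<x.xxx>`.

cell (0,4): code 0100 → (0.874,5.000)–(1.000,4.838)
cell (0,5): code 1100 → (0.583,6.000)–(0.874,5.000)
cell (0,6): code 1100 → (0.948,7.000)–(0.583,6.000)
cell (0,7): code 1000 → (1.000,7.056)–(0.948,7.000)
cell (1,4): code 0110 → (1.000,4.838)–(2.000,4.128)
cell (1,7): code 1001 → (2.000,7.507)–(1.000,7.056)
cell (2,4): code 0110 → (2.000,4.128)–(3.000,4.370)
cell (2,7): code 1001 → (3.000,7.066)–(2.000,7.507)
cell (3,4): code 0010 → (3.000,4.370)–(3.488,5.000)
cell (3,5): code 0011 → (3.488,5.000)–(3.570,6.000)
cell (3,6): code 0011 → (3.570,6.000)–(3.063,7.000)
cell (3,7): code 0001 → (3.063,7.000)–(3.000,7.066)
total: 12 segments, chained into 1 closed loop(s), length Σ = 9.845202

segments=12 loops=1 length=9.845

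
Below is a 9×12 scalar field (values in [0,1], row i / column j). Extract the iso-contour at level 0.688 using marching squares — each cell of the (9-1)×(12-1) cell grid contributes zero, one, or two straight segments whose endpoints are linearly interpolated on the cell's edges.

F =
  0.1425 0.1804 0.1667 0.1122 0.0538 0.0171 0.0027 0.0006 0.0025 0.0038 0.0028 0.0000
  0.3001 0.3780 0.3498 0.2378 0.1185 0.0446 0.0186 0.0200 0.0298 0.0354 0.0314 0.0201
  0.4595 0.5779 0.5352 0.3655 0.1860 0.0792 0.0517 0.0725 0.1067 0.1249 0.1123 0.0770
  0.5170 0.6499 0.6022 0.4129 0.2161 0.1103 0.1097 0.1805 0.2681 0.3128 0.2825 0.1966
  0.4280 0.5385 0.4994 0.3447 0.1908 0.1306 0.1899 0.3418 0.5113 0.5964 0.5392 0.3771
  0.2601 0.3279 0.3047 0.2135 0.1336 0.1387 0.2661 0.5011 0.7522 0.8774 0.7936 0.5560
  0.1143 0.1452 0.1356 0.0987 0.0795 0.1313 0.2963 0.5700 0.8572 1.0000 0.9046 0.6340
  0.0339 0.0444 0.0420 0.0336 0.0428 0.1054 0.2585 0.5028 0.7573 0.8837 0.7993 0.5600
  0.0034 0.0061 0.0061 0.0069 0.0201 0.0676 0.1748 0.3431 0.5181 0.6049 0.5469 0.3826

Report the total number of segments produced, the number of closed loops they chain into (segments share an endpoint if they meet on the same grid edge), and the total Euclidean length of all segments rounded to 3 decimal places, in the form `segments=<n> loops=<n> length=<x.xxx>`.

segments=12 loops=1 length=10.463

cell (4,7): code 0100 → (4.733,8.000)–(5.000,7.744)
cell (4,8): code 1100 → (4.326,9.000)–(4.733,8.000)
cell (4,9): code 1100 → (4.585,10.000)–(4.326,9.000)
cell (4,10): code 1000 → (5.000,10.444)–(4.585,10.000)
cell (5,7): code 0110 → (5.000,7.744)–(6.000,7.411)
cell (5,10): code 1001 → (6.000,10.800)–(5.000,10.444)
cell (6,7): code 0110 → (6.000,7.411)–(7.000,7.728)
cell (6,10): code 1001 → (7.000,10.465)–(6.000,10.800)
cell (7,7): code 0010 → (7.000,7.728)–(7.290,8.000)
cell (7,8): code 0011 → (7.290,8.000)–(7.702,9.000)
cell (7,9): code 0011 → (7.702,9.000)–(7.441,10.000)
cell (7,10): code 0001 → (7.441,10.000)–(7.000,10.465)
total: 12 segments, chained into 1 closed loop(s), length Σ = 10.463247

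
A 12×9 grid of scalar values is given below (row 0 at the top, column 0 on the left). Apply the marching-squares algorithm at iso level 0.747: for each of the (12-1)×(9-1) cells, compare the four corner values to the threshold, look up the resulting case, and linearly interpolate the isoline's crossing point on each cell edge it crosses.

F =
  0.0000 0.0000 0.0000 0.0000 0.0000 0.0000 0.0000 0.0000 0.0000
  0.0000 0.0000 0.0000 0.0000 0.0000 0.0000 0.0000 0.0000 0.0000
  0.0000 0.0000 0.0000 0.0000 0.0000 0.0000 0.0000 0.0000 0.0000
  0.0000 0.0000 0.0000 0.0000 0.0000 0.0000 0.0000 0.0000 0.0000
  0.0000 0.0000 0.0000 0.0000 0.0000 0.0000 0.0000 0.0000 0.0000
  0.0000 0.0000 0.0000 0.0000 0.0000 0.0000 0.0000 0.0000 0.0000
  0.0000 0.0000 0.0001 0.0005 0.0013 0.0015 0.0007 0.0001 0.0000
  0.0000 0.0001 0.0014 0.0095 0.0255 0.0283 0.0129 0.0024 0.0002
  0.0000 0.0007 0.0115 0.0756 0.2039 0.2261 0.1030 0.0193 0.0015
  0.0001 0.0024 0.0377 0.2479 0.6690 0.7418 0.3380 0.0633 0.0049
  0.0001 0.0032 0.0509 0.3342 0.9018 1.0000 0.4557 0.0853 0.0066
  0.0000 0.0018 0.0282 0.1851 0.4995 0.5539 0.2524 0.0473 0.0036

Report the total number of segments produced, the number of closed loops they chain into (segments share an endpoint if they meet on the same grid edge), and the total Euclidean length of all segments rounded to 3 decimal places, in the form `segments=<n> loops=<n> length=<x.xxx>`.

segments=6 loops=1 length=5.073

cell (9,3): code 0100 → (9.335,4.000)–(10.000,3.727)
cell (9,4): code 1100 → (9.020,5.000)–(9.335,4.000)
cell (9,5): code 1000 → (10.000,5.465)–(9.020,5.000)
cell (10,3): code 0010 → (10.000,3.727)–(10.385,4.000)
cell (10,4): code 0011 → (10.385,4.000)–(10.567,5.000)
cell (10,5): code 0001 → (10.567,5.000)–(10.000,5.465)
total: 6 segments, chained into 1 closed loop(s), length Σ = 5.073044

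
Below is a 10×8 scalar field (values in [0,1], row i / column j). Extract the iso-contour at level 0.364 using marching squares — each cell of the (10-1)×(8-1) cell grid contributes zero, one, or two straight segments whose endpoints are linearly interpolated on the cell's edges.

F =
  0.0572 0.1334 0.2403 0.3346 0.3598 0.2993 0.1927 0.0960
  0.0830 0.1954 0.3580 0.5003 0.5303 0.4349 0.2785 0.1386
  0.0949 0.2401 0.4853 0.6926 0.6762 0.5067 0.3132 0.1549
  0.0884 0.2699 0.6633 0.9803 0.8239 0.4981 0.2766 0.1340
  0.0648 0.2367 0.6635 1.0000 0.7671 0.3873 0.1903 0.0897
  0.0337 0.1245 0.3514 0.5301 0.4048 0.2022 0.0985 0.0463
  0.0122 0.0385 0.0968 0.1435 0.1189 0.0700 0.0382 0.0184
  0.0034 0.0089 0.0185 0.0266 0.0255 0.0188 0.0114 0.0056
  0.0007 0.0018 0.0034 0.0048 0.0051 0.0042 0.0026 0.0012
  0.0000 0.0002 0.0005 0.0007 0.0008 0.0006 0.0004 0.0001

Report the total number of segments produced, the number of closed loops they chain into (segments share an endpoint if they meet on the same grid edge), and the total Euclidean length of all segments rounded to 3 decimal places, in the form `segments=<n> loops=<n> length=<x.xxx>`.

segments=18 loops=1 length=15.336

cell (0,2): code 0100 → (0.177,3.000)–(1.000,2.042)
cell (0,3): code 1100 → (0.025,4.000)–(0.177,3.000)
cell (0,4): code 1100 → (0.477,5.000)–(0.025,4.000)
cell (0,5): code 1000 → (1.000,5.453)–(0.477,5.000)
cell (1,1): code 0100 → (1.047,2.000)–(2.000,1.505)
cell (1,2): code 1110 → (1.000,2.042)–(1.047,2.000)
cell (1,5): code 1001 → (2.000,5.737)–(1.000,5.453)
cell (2,1): code 0110 → (2.000,1.505)–(3.000,1.239)
cell (2,5): code 1001 → (3.000,5.605)–(2.000,5.737)
cell (3,1): code 0110 → (3.000,1.239)–(4.000,1.298)
cell (3,5): code 1001 → (4.000,5.118)–(3.000,5.605)
cell (4,1): code 0010 → (4.000,1.298)–(4.960,2.000)
cell (4,2): code 0111 → (4.960,2.000)–(5.000,2.071)
cell (4,4): code 1011 → (5.000,4.201)–(4.126,5.000)
cell (4,5): code 0001 → (4.126,5.000)–(4.000,5.118)
cell (5,2): code 0010 → (5.000,2.071)–(5.430,3.000)
cell (5,3): code 0011 → (5.430,3.000)–(5.143,4.000)
cell (5,4): code 0001 → (5.143,4.000)–(5.000,4.201)
total: 18 segments, chained into 1 closed loop(s), length Σ = 15.335800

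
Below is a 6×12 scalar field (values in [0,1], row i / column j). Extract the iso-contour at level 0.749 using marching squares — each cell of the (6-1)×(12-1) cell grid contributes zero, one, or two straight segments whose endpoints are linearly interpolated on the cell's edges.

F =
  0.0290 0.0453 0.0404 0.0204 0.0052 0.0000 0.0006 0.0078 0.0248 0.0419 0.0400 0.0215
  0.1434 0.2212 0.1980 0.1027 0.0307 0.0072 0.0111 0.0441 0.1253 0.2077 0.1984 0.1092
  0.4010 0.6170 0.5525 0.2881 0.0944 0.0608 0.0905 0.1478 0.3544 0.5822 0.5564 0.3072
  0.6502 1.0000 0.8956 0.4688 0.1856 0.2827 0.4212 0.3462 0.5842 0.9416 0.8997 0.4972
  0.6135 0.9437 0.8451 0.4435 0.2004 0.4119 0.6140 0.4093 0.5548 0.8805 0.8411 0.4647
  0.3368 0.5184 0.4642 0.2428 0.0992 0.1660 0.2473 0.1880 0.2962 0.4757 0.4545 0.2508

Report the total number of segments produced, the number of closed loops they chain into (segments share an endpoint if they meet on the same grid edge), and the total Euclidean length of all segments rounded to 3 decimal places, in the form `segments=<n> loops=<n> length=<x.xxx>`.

segments=16 loops=2 length=12.897

cell (2,0): code 0100 → (2.345,1.000)–(3.000,0.282)
cell (2,1): code 1100 → (2.573,2.000)–(2.345,1.000)
cell (2,2): code 1000 → (3.000,2.343)–(2.573,2.000)
cell (2,8): code 0100 → (2.464,9.000)–(3.000,8.461)
cell (2,9): code 1100 → (2.561,10.000)–(2.464,9.000)
cell (2,10): code 1000 → (3.000,10.374)–(2.561,10.000)
cell (3,0): code 0110 → (3.000,0.282)–(4.000,0.410)
cell (3,2): code 1001 → (4.000,2.239)–(3.000,2.343)
cell (3,8): code 0110 → (3.000,8.461)–(4.000,8.596)
cell (3,10): code 1001 → (4.000,10.245)–(3.000,10.374)
cell (4,0): code 0010 → (4.000,0.410)–(4.458,1.000)
cell (4,1): code 0011 → (4.458,1.000)–(4.252,2.000)
cell (4,2): code 0001 → (4.252,2.000)–(4.000,2.239)
cell (4,8): code 0010 → (4.000,8.596)–(4.325,9.000)
cell (4,9): code 0011 → (4.325,9.000)–(4.238,10.000)
cell (4,10): code 0001 → (4.238,10.000)–(4.000,10.245)
total: 16 segments, chained into 2 closed loop(s), length Σ = 12.896933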